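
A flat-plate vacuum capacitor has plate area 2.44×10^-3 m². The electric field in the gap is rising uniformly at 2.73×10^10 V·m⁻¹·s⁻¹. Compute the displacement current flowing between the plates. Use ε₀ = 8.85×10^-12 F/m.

5.90×10^-4 A

The displacement current is ε₀ times dΦ_E/dt = ε₀ A dE/dt = (8.85×10^-12)(2.44×10^-3)(2.73×10^10) = 5.90×10^-4 A.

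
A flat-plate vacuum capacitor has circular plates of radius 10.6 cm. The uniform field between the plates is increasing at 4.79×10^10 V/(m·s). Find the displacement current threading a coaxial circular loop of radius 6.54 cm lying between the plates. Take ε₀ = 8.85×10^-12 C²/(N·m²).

5.70×10^-3 A

I_d = ε₀ dΦ_E/dt = ε₀ πR² (dE/dt) = (8.85×10^-12)(0.03530)(4.79×10^10) = 0.01496 A through the full plate area.
Since J_d is uniform, the enclosed fraction is (r/R)² = 0.3807, giving I_d,enc = 5.70×10^-3 A.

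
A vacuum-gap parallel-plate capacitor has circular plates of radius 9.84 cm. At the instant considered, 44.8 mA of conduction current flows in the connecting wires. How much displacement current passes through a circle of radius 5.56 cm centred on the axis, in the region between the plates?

By continuity the displacement current in the gap matches the conduction current: I_d = 0.0448 A.
Through an area πr² the displacement current is I_d·(πr²/πR²) = I_d (r/R)² = 0.0143 A.

0.0143 A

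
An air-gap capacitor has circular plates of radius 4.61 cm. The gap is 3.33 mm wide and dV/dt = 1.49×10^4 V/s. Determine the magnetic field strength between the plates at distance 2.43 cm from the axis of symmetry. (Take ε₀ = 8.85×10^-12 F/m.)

dE/dt = (dV/dt)/d = 4.474×10^6 V/(m·s); I_d = ε₀(πR²)(dE/dt) = (8.85×10^-12)(6.677×10^-3)(4.474×10^6) = 2.644×10^-7 A.
An Ampèrian loop of radius r encloses a fraction (r/R)² of I_d. Then B·2πr = μ₀ I_d (r/R)², giving B = μ₀ I_d r/(2πR²) = 6.05×10^-13 T.

6.05×10^-13 T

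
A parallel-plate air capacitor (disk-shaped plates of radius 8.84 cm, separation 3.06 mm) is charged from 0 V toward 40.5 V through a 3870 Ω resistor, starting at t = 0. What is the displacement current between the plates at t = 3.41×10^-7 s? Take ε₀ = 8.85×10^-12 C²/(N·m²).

3.03×10^-3 A

C = ε₀A/d = (8.85×10^-12)(0.02455)/(3.06×10^-3) = 7.100×10^-11 F, so τ = RC = 2.748×10^-7 s.
The conduction current is I(t) = (V₀/R) e^(−t/τ), and the displacement current between the plates equals it.
t/τ = 1.241; I_d = (40.5/3870) · e^(−1.241) = (0.01047)(0.2891) = 3.03×10^-3 A.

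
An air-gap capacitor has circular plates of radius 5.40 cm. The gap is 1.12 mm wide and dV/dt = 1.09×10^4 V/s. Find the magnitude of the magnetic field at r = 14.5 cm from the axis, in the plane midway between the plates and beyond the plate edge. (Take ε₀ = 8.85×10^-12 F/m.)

1.09×10^-12 T

With E = V/d, dE/dt = 9.732×10^6 V/(m·s) and πR² = 9.161×10^-3 m², giving I_d = ε₀ πR² dE/dt = 7.890×10^-7 A.
For r ≥ R the full I_d is enclosed: B = μ₀ I_d/(2πr) = (4π×10^-7)(7.890×10^-7)/(2π·0.145) = 1.09×10^-12 T.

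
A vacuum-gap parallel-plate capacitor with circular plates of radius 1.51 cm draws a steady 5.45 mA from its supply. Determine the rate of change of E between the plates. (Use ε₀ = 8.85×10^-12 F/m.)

8.60×10^11 V/(m·s)

Charge continuity gives I_d = I = 5.45×10^-3 A between the plates.
Then dE/dt = I_d/(ε₀A) = 8.60×10^11 V/(m·s).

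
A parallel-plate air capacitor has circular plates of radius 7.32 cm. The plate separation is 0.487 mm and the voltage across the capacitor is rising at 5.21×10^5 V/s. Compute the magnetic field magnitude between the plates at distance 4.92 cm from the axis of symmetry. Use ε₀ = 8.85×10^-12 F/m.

2.93×10^-10 T

I_d = C dV/dt with C = ε₀πR²/d = 3.058×10^-10 F, so I_d = (3.058×10^-10)(5.21×10^5) = 1.593×10^-4 A.
For r < R the Ampère–Maxwell law gives B(2πr) = μ₀ I_d (r²/R²), so B = μ₀ I_d r/(2πR²) = (4π×10^-7)(1.593×10^-4)(0.0492)/(2π·0.0732²) = 2.93×10^-10 T.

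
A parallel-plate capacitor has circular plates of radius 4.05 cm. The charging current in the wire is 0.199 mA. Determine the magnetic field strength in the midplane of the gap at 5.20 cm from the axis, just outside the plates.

7.65×10^-10 T

By continuity the displacement current in the gap matches the conduction current: I_d = 1.99×10^-4 A.
For r ≥ R the full I_d is enclosed: B = μ₀ I_d/(2πr) = (4π×10^-7)(1.99×10^-4)/(2π·0.0520) = 7.65×10^-10 T.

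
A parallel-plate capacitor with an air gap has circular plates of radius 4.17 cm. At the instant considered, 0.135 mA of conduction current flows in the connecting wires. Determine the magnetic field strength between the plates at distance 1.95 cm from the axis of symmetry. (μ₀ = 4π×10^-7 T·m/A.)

3.03×10^-10 T

By continuity the displacement current in the gap matches the conduction current: I_d = 1.35×10^-4 A.
For r < R the Ampère–Maxwell law gives B(2πr) = μ₀ I_d (r²/R²), so B = μ₀ I_d r/(2πR²) = (4π×10^-7)(1.35×10^-4)(0.0195)/(2π·0.0417²) = 3.03×10^-10 T.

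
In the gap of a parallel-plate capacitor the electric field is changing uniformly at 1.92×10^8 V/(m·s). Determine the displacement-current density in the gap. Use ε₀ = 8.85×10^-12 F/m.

J_d = ε₀ ∂E/∂t, so J_d = 1.70×10^-3 A/m².

1.70×10^-3 A/m²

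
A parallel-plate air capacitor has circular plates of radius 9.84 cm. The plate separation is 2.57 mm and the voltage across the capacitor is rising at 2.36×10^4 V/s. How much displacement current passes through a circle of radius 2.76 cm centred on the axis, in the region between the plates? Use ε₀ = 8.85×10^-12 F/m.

1.94×10^-7 A

dE/dt = (dV/dt)/d = 9.183×10^6 V/(m·s); I_d = ε₀(πR²)(dE/dt) = (8.85×10^-12)(0.03042)(9.183×10^6) = 2.472×10^-6 A.
Since J_d is uniform, the enclosed fraction is (r/R)² = 0.07867, giving I_d,enc = 1.94×10^-7 A.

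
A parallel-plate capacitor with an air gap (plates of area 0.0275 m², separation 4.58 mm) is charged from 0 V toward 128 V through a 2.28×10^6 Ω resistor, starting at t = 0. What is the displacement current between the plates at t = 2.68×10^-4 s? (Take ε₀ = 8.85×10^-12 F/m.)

C = ε₀A/d = (8.85×10^-12)(0.0275)/(4.58×10^-3) = 5.314×10^-11 F, so τ = RC = 1.212×10^-4 s.
The conduction current is I(t) = (V₀/R) e^(−t/τ), and the displacement current between the plates equals it.
t/τ = 2.211; I_d = (128/2.28×10^6) · e^(−2.211) = (5.614×10^-5)(0.1096) = 6.15×10^-6 A.

6.15×10^-6 A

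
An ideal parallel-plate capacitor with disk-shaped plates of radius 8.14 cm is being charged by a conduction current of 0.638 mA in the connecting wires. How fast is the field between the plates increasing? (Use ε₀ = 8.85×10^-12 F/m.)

Charge continuity gives I_d = I = 6.38×10^-4 A between the plates.
Inverting I_d = ε₀ A dE/dt gives dE/dt = 6.38×10^-4 / (8.85×10^-12 · 0.02082) = 3.46×10^9 V/(m·s).

3.46×10^9 V/(m·s)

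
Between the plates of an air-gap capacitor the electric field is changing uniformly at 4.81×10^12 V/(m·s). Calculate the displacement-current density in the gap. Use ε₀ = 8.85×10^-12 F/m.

42.6 A/m²

J_d = ε₀ ∂E/∂t, so J_d = 42.6 A/m².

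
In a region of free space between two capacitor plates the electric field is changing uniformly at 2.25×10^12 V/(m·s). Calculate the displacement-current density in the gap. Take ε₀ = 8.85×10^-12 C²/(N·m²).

The displacement-current density is ε₀ ∂E/∂t = (8.85×10^-12)(2.25×10^12) = 19.9 A/m².

19.9 A/m²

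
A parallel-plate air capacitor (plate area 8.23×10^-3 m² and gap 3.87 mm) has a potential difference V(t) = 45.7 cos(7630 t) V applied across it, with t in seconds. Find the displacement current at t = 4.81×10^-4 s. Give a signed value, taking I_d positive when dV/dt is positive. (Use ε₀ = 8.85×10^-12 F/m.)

3.31×10^-6 A

dE/dt = (V₀ω/d)·−sin(ωt) with ωt = 3.67003 rad: (45.7)(7630)(0.5042)/(3.87×10^-3) = 4.543×10^7 V/(m·s).
I_d = ε₀ A dE/dt = (8.85×10^-12)(8.23×10^-3)(4.543×10^7) = 3.31×10^-6 A.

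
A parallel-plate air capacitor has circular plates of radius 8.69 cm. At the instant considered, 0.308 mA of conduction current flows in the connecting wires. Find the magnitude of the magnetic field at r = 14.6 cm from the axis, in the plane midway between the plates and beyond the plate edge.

By continuity the displacement current in the gap matches the conduction current: I_d = 3.08×10^-4 A.
For r ≥ R the full I_d is enclosed: B = μ₀ I_d/(2πr) = (4π×10^-7)(3.08×10^-4)/(2π·0.146) = 4.22×10^-10 T.

4.22×10^-10 T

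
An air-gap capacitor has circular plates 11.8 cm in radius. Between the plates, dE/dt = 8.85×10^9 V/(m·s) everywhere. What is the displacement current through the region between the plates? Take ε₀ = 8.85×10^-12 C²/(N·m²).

I_d = ε₀ A (dE/dt) = (8.85×10^-12)(0.04374 m²)(8.85×10^9) = 3.43×10^-3 A.

3.43×10^-3 A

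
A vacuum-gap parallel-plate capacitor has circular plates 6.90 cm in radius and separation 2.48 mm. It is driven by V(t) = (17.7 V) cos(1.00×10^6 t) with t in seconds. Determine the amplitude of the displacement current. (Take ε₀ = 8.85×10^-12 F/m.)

The displacement current equals the conduction current C dV/dt, which peaks at C V₀ ω.
With C = ε₀A/d = (8.85×10^-12)(0.01496)/(2.48×10^-3) = 5.339×10^-11 F and ω = 1.00×10^6 rad/s, I_d,max = (5.339×10^-11)(17.7)(1.00×10^6) = 9.45×10^-4 A.

9.45×10^-4 A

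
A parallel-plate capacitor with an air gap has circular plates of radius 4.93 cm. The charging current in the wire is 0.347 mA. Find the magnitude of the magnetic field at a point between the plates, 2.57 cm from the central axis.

No conduction current crosses the gap, so I_d there equals the 3.47×10^-4 A in the leads.
For r < R the Ampère–Maxwell law gives B(2πr) = μ₀ I_d (r²/R²), so B = μ₀ I_d r/(2πR²) = (4π×10^-7)(3.47×10^-4)(0.0257)/(2π·0.0493²) = 7.34×10^-10 T.

7.34×10^-10 T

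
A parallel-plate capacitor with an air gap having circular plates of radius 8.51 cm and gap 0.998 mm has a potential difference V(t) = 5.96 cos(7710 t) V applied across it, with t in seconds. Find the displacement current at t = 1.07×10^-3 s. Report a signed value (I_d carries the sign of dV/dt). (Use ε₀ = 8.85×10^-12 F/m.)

-8.55×10^-6 A

dE/dt = (V₀ω/d)·−sin(ωt) with ωt = 8.2497 rad: (5.96)(7710)(-0.9227)/(9.98×10^-4) = -4.248×10^7 V/(m·s).
I_d = ε₀ A dE/dt = (8.85×10^-12)(0.02275)(-4.248×10^7) = -8.55×10^-6 A.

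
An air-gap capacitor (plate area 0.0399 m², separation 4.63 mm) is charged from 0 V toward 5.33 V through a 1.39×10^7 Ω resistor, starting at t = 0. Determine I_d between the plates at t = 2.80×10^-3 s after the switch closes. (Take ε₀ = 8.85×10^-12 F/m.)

C = ε₀A/d = (8.85×10^-12)(0.0399)/(4.63×10^-3) = 7.627×10^-11 F, so τ = RC = 1.060×10^-3 s.
The conduction current is I(t) = (V₀/R) e^(−t/τ), and the displacement current between the plates equals it.
t/τ = 2.642; I_d = (5.33/1.39×10^7) · e^(−2.642) = (3.835×10^-7)(0.07122) = 2.73×10^-8 A.

2.73×10^-8 A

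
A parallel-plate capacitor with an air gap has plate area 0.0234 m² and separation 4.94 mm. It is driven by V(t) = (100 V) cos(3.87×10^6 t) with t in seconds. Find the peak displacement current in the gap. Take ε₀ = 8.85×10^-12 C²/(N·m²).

C = ε₀A/d = (8.85×10^-12)(0.0234)/(4.94×10^-3) = 4.192×10^-11 F; ω = 3.87×10^6 rad/s.
I_d = C dV/dt, so |I_d|_max = C V₀ ω = (4.192×10^-11)(100)(3.87×10^6) = 0.0162 A.

0.0162 A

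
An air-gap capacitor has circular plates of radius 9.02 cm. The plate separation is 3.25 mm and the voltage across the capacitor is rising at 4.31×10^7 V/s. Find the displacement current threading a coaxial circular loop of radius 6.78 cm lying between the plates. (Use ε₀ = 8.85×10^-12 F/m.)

dE/dt = (dV/dt)/d = 1.326×10^10 V/(m·s); I_d = ε₀(πR²)(dE/dt) = (8.85×10^-12)(0.02556)(1.326×10^10) = 2.999×10^-3 A.
Through an area πr² the displacement current is I_d·(πr²/πR²) = I_d (r/R)² = 1.69×10^-3 A.

1.69×10^-3 A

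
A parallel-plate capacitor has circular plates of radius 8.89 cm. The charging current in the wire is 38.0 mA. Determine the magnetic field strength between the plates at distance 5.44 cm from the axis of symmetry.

No conduction current crosses the gap, so I_d there equals the 0.0380 A in the leads.
An Ampèrian loop of radius r encloses a fraction (r/R)² of I_d. Then B·2πr = μ₀ I_d (r/R)², giving B = μ₀ I_d r/(2πR²) = 5.23×10^-8 T.

5.23×10^-8 T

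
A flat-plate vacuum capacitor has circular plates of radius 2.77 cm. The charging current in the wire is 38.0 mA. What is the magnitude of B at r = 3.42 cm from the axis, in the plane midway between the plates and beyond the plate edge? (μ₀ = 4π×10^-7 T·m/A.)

By continuity the displacement current in the gap matches the conduction current: I_d = 0.0380 A.
For r ≥ R the full I_d is enclosed: B = μ₀ I_d/(2πr) = (4π×10^-7)(0.0380)/(2π·0.0342) = 2.22×10^-7 T.

2.22×10^-7 T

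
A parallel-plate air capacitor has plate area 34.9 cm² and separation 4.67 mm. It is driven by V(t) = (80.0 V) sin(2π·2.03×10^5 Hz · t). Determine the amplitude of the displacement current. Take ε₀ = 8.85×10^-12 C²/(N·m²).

6.75×10^-4 A

C = ε₀A/d = (8.85×10^-12)(3.49×10^-3)/(4.67×10^-3) = 6.614×10^-12 F; ω = 2πf = 1.275×10^6 rad/s.
I_d = C dV/dt, so |I_d|_max = C V₀ ω = (6.614×10^-12)(80.0)(1.275×10^6) = 6.75×10^-4 A.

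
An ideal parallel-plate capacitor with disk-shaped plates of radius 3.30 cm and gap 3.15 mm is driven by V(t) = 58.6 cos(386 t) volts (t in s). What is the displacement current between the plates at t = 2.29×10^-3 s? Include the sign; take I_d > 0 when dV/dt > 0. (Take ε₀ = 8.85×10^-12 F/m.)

-1.68×10^-7 A

C = ε₀A/d = (8.85×10^-12)(3.421×10^-3)/(3.15×10^-3) = 9.611×10^-12 F. dV/dt = V₀ω·−sin(ωt); at ωt = 0.88394 rad this factor is -0.7732.
I_d = C dV/dt = (9.611×10^-12)(58.6)(386)(-0.7732) = -1.68×10^-7 A.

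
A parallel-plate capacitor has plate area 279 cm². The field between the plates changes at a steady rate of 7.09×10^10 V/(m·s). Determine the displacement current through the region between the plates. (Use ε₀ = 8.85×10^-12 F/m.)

0.0175 A

The displacement current is ε₀ times dΦ_E/dt = ε₀ A dE/dt = (8.85×10^-12)(0.0279)(7.09×10^10) = 0.0175 A.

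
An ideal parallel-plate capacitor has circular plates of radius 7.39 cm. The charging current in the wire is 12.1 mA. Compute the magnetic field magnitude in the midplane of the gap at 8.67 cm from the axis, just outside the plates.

2.79×10^-8 T

By continuity the displacement current in the gap matches the conduction current: I_d = 0.0121 A.
For r ≥ R the full I_d is enclosed: B = μ₀ I_d/(2πr) = (4π×10^-7)(0.0121)/(2π·0.0867) = 2.79×10^-8 T.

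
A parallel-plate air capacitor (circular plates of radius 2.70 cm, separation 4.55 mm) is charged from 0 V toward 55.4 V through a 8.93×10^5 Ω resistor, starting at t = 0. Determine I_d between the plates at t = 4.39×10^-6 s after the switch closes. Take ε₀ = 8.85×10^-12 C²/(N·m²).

2.06×10^-5 A

C = ε₀A/d = (8.85×10^-12)(2.290×10^-3)/(4.55×10^-3) = 4.454×10^-12 F and τ = RC = 3.977×10^-6 s. I_d in the gap equals the RC charging current.
I_d(t) = (V₀/R) e^(−t/τ) = 6.204×10^-5 · e^(−1.104) = 2.06×10^-5 A.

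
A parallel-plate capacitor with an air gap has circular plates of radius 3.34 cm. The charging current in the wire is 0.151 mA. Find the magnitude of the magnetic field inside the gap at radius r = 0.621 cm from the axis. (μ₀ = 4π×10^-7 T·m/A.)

1.68×10^-10 T

No conduction current crosses the gap, so I_d there equals the 1.51×10^-4 A in the leads.
∮B·dl = μ₀ I_d,enc with I_d,enc = I_d r²/R² = 5.220×10^-6 A; so B = μ₀ I_d,enc/(2πr) = 1.68×10^-10 T.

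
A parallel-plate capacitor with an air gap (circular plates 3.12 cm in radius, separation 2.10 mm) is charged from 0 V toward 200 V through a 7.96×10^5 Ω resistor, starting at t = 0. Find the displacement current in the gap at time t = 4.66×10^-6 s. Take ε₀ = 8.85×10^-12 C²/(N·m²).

C = ε₀A/d = (8.85×10^-12)(3.058×10^-3)/(2.10×10^-3) = 1.289×10^-11 F and τ = RC = 1.026×10^-5 s. I_d in the gap equals the RC charging current.
I_d(t) = (V₀/R) e^(−t/τ) = 2.513×10^-4 · e^(−0.4542) = 1.60×10^-4 A.

1.60×10^-4 A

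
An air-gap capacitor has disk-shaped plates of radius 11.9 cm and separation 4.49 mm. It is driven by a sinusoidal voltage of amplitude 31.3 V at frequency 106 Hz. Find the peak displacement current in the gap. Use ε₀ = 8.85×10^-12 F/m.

1.83×10^-6 A

C = ε₀A/d = (8.85×10^-12)(0.04449)/(4.49×10^-3) = 8.769×10^-11 F; ω = 2πf = 666.0 rad/s.
I_d = C dV/dt, so |I_d|_max = C V₀ ω = (8.769×10^-11)(31.3)(666.0) = 1.83×10^-6 A.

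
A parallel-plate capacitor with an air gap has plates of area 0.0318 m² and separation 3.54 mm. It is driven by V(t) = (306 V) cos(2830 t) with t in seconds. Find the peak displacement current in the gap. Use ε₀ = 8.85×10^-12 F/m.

C = ε₀A/d = (8.85×10^-12)(0.0318)/(3.54×10^-3) = 7.950×10^-11 F; ω = 2830 rad/s.
I_d = C dV/dt, so |I_d|_max = C V₀ ω = (7.950×10^-11)(306)(2830) = 6.88×10^-5 A.

6.88×10^-5 A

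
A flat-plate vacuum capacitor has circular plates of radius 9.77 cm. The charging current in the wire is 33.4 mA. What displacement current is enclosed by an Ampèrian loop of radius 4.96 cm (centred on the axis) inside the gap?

By continuity the displacement current in the gap matches the conduction current: I_d = 0.0334 A.
Through an area πr² the displacement current is I_d·(πr²/πR²) = I_d (r/R)² = 8.61×10^-3 A.

8.61×10^-3 A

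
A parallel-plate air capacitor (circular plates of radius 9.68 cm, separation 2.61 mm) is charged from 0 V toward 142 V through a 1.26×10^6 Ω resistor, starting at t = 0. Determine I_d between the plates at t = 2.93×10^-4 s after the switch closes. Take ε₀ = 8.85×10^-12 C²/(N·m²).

With C = ε₀A/d = (8.85×10^-12)(0.02944)/(2.61×10^-3) = 9.983×10^-11 F, the time constant is τ = RC = 1.258×10^-4 s, so t/τ = 2.329 and e^(−t/τ) = 0.09739.
I_d = I_cond = (V₀/R) e^(−t/τ) = (1.127×10^-4)(0.09739) = 1.10×10^-5 A.

1.10×10^-5 A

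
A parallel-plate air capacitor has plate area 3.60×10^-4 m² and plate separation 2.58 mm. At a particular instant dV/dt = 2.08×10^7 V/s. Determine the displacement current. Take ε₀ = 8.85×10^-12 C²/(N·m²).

E = V/d so dE/dt = (dV/dt)/d = 8.062×10^9 V/(m·s), and I_d = ε₀ A dE/dt = (8.85×10^-12)(3.60×10^-4)(8.062×10^9) = 2.57×10^-5 A.

2.57×10^-5 A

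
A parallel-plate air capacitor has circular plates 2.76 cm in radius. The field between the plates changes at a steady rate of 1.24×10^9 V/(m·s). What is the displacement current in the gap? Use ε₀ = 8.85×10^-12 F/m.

2.63×10^-5 A

With a uniform field, Φ_E = EA, so I_d = ε₀ A dE/dt = 2.63×10^-5 A.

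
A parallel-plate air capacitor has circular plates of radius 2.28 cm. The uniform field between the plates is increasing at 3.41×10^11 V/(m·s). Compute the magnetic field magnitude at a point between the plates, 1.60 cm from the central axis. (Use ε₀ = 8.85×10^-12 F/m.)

Total displacement current: I_d = ε₀(πR²)(dE/dt) = (8.85×10^-12)(1.633×10^-3)(3.41×10^11) = 4.928×10^-3 A.
An Ampèrian loop of radius r encloses a fraction (r/R)² of I_d. Then B·2πr = μ₀ I_d (r/R)², giving B = μ₀ I_d r/(2πR²) = 3.03×10^-8 T.

3.03×10^-8 T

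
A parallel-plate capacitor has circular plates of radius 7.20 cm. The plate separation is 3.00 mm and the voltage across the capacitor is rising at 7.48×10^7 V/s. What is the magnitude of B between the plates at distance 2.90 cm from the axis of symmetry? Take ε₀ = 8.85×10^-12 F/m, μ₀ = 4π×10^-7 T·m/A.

With E = V/d, dE/dt = 2.493×10^10 V/(m·s) and πR² = 0.01629 m², giving I_d = ε₀ πR² dE/dt = 3.594×10^-3 A.
For r < R the Ampère–Maxwell law gives B(2πr) = μ₀ I_d (r²/R²), so B = μ₀ I_d r/(2πR²) = (4π×10^-7)(3.594×10^-3)(0.0290)/(2π·0.0720²) = 4.02×10^-9 T.

4.02×10^-9 T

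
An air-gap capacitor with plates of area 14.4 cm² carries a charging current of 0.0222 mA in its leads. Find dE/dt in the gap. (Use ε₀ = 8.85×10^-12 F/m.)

By continuity, I_d in the gap equals the 0.0222 mA flowing in the wire.
Since I_d = ε₀ A dE/dt, dE/dt = I_d/(ε₀A) = (2.22×10^-5)/((8.85×10^-12)(1.44×10^-3)) = 1.74×10^9 V/(m·s).

1.74×10^9 V/(m·s)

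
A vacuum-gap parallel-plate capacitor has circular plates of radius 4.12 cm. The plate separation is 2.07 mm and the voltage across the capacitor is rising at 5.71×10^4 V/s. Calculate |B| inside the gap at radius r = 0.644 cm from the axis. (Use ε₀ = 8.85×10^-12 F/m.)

9.88×10^-13 T

I_d = C dV/dt with C = ε₀πR²/d = 2.280×10^-11 F, so I_d = (2.280×10^-11)(5.71×10^4) = 1.302×10^-6 A.
An Ampèrian loop of radius r encloses a fraction (r/R)² of I_d. Then B·2πr = μ₀ I_d (r/R)², giving B = μ₀ I_d r/(2πR²) = 9.88×10^-13 T.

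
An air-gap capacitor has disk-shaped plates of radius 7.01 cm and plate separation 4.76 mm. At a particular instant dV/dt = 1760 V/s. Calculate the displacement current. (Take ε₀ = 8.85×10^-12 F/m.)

The displacement current equals the charging current C dV/dt. With C = ε₀A/d = (8.85×10^-12)(0.01544)/(4.76×10^-3) = 2.871×10^-11 F, I_d = (2.871×10^-11)(1760) = 5.05×10^-8 A.

5.05×10^-8 A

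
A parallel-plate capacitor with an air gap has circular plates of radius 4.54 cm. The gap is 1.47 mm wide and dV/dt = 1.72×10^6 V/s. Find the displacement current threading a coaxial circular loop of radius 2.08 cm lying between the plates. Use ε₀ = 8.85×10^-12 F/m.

1.41×10^-5 A

I_d = C dV/dt with C = ε₀πR²/d = 3.898×10^-11 F, so I_d = (3.898×10^-11)(1.72×10^6) = 6.705×10^-5 A.
The field is uniform, so I_d,enc = I_d (r/R)² = (6.705×10^-5)(2.08/4.54)² = 1.41×10^-5 A.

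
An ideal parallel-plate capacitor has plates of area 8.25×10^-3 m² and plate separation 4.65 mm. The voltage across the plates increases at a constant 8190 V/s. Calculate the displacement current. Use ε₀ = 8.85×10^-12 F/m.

C = ε₀A/d = (8.85×10^-12)(8.25×10^-3)/(4.65×10^-3) = 1.570×10^-11 F.
I_d = C dV/dt = (1.570×10^-11)(8190) = 1.29×10^-7 A.

1.29×10^-7 A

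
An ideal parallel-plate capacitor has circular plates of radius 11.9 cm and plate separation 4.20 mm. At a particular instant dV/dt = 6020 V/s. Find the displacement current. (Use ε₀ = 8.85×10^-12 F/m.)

The field between the plates is E = V/d, so dE/dt = (6020)/(4.20×10^-3 m) = 1.433×10^6 V/(m·s).
I_d = ε₀ A (dE/dt) = (8.85×10^-12)(0.04449)(1.433×10^6) = 5.64×10^-7 A.

5.64×10^-7 A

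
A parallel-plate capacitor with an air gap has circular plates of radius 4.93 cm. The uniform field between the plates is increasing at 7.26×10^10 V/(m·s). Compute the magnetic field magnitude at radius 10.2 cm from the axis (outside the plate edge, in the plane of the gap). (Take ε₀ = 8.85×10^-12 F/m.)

9.62×10^-9 T

Through the whole plate area (πR² = 7.636×10^-3 m²), I_d = ε₀ πR² dE/dt = 4.906×10^-3 A.
For r ≥ R the full I_d is enclosed: B = μ₀ I_d/(2πr) = (4π×10^-7)(4.906×10^-3)/(2π·0.102) = 9.62×10^-9 T.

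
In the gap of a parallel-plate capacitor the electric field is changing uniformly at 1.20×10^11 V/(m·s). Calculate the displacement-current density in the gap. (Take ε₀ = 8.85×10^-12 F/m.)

J_d = ε₀ ∂E/∂t, so J_d = 1.06 A/m².

1.06 A/m²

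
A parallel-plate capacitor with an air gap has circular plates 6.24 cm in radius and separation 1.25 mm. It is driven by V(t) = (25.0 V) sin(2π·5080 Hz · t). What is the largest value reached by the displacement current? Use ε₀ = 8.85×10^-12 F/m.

6.91×10^-5 A

C = ε₀A/d = (8.85×10^-12)(0.01223)/(1.25×10^-3) = 8.659×10^-11 F; ω = 2πf = 3.192×10^4 rad/s.
I_d = C dV/dt, so |I_d|_max = C V₀ ω = (8.659×10^-11)(25.0)(3.192×10^4) = 6.91×10^-5 A.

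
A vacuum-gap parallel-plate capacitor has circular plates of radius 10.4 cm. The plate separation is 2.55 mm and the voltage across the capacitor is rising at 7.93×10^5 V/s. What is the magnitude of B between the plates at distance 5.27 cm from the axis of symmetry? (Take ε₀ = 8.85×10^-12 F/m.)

9.11×10^-11 T

With E = V/d, dE/dt = 3.110×10^8 V/(m·s) and πR² = 0.03398 m², giving I_d = ε₀ πR² dE/dt = 9.352×10^-5 A.
An Ampèrian loop of radius r encloses a fraction (r/R)² of I_d. Then B·2πr = μ₀ I_d (r/R)², giving B = μ₀ I_d r/(2πR²) = 9.11×10^-11 T.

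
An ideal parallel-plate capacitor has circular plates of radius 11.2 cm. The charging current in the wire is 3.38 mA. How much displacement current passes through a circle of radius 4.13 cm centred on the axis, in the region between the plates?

4.60×10^-4 A

No conduction current crosses the gap, so I_d there equals the 3.38×10^-3 A in the leads.
Through an area πr² the displacement current is I_d·(πr²/πR²) = I_d (r/R)² = 4.60×10^-4 A.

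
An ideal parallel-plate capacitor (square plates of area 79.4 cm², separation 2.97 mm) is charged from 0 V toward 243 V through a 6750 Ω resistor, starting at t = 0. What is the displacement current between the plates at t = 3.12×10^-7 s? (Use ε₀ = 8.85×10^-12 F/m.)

5.10×10^-3 A

With C = ε₀A/d = (8.85×10^-12)(7.94×10^-3)/(2.97×10^-3) = 2.366×10^-11 F, the time constant is τ = RC = 1.597×10^-7 s, so t/τ = 1.954 and e^(−t/τ) = 0.1417.
I_d = I_cond = (V₀/R) e^(−t/τ) = (0.03600)(0.1417) = 5.10×10^-3 A.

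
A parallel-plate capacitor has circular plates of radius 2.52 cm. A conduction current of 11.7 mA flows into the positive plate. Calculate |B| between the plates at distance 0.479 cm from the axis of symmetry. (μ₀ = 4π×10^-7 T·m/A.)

1.77×10^-8 T

No conduction current crosses the gap, so I_d there equals the 0.0117 A in the leads.
For r < R the Ampère–Maxwell law gives B(2πr) = μ₀ I_d (r²/R²), so B = μ₀ I_d r/(2πR²) = (4π×10^-7)(0.0117)(4.79×10^-3)/(2π·0.0252²) = 1.77×10^-8 T.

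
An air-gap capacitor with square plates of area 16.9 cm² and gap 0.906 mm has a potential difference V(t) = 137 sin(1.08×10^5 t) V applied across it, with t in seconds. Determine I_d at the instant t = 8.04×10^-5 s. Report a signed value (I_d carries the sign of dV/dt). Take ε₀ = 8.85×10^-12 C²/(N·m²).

-1.80×10^-4 A

dE/dt = (V₀ω/d)·cos(ωt) with ωt = 8.6832 rad: (137)(1.08×10^5)(-0.7374)/(9.06×10^-4) = -1.204×10^10 V/(m·s).
I_d = ε₀ A dE/dt = (8.85×10^-12)(1.69×10^-3)(-1.204×10^10) = -1.80×10^-4 A.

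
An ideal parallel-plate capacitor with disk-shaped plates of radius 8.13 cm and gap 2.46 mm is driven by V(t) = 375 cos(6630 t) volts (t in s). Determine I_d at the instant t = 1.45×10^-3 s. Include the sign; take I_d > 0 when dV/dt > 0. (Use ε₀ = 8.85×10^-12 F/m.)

dV/dt = (375)(6630)·−sin(9.6135) = 4.664×10^5 V/s.
I_d = C dV/dt with C = ε₀A/d = (8.85×10^-12)(0.02076)/(2.46×10^-3) = 7.469×10^-11 F, so I_d = (7.469×10^-11)(4.664×10^5) = 3.48×10^-5 A.

3.48×10^-5 A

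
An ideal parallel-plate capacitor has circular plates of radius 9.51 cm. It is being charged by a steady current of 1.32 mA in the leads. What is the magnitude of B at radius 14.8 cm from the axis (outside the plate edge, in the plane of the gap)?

No conduction current crosses the gap, so I_d there equals the 1.32×10^-3 A in the leads.
Outside the plates the loop encloses all of I_d, so B·2πr = μ₀ I_d and B = 1.78×10^-9 T.

1.78×10^-9 T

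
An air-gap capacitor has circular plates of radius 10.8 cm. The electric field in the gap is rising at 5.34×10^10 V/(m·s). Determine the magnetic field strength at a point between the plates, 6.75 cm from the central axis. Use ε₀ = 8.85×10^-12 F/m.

2.00×10^-8 T

I_d = ε₀ dΦ_E/dt = ε₀ πR² (dE/dt) = (8.85×10^-12)(0.03664)(5.34×10^10) = 0.01732 A through the full plate area.
For r < R the Ampère–Maxwell law gives B(2πr) = μ₀ I_d (r²/R²), so B = μ₀ I_d r/(2πR²) = (4π×10^-7)(0.01732)(0.0675)/(2π·0.108²) = 2.00×10^-8 T.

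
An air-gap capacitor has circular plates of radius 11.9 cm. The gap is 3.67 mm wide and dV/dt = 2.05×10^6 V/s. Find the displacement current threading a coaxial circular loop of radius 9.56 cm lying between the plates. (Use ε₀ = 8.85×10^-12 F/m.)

1.42×10^-4 A

dE/dt = (dV/dt)/d = 5.586×10^8 V/(m·s); I_d = ε₀(πR²)(dE/dt) = (8.85×10^-12)(0.04449)(5.586×10^8) = 2.199×10^-4 A.
Through an area πr² the displacement current is I_d·(πr²/πR²) = I_d (r/R)² = 1.42×10^-4 A.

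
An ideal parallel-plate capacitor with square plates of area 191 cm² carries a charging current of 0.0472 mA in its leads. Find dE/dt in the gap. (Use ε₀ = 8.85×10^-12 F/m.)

2.79×10^8 V/(m·s)

The displacement current between the plates equals the conduction current, I_d = 0.0472 mA.
Then dE/dt = I_d/(ε₀A) = 2.79×10^8 V/(m·s).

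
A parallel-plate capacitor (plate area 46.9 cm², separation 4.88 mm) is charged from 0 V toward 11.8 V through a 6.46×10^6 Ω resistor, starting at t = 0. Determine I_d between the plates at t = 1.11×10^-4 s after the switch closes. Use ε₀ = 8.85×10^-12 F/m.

C = ε₀A/d = (8.85×10^-12)(4.69×10^-3)/(4.88×10^-3) = 8.505×10^-12 F, so τ = RC = 5.494×10^-5 s.
The conduction current is I(t) = (V₀/R) e^(−t/τ), and the displacement current between the plates equals it.
t/τ = 2.020; I_d = (11.8/6.46×10^6) · e^(−2.020) = (1.827×10^-6)(0.1327) = 2.42×10^-7 A.

2.42×10^-7 A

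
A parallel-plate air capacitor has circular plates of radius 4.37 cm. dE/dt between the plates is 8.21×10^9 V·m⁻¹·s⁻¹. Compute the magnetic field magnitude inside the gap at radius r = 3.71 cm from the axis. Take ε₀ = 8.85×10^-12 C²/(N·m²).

1.69×10^-9 T

Total displacement current: I_d = ε₀(πR²)(dE/dt) = (8.85×10^-12)(5.999×10^-3)(8.21×10^9) = 4.359×10^-4 A.
∮B·dl = μ₀ I_d,enc with I_d,enc = I_d r²/R² = 3.142×10^-4 A; so B = μ₀ I_d,enc/(2πr) = 1.69×10^-9 T.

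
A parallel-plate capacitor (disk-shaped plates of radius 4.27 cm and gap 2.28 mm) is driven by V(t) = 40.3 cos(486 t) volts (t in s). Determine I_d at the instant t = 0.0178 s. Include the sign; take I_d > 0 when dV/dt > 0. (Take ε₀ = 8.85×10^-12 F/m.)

dE/dt = (V₀ω/d)·−sin(ωt) with ωt = 8.6508 rad: (40.3)(486)(-0.6990)/(2.28×10^-3) = -6.005×10^6 V/(m·s).
I_d = ε₀ A dE/dt = (8.85×10^-12)(5.728×10^-3)(-6.005×10^6) = -3.04×10^-7 A.

-3.04×10^-7 A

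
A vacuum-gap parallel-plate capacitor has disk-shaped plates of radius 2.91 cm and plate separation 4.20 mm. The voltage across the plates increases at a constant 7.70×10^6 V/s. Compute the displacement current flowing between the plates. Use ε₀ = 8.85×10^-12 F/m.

The field between the plates is E = V/d, so dE/dt = (7.70×10^6)/(4.20×10^-3 m) = 1.833×10^9 V/(m·s).
I_d = ε₀ A (dE/dt) = (8.85×10^-12)(2.660×10^-3)(1.833×10^9) = 4.32×10^-5 A.

4.32×10^-5 A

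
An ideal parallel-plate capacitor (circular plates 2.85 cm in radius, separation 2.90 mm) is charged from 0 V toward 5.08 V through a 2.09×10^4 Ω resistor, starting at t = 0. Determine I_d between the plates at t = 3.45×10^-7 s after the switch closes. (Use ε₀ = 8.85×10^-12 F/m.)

2.92×10^-5 A

C = ε₀A/d = (8.85×10^-12)(2.552×10^-3)/(2.90×10^-3) = 7.788×10^-12 F, so τ = RC = 1.628×10^-7 s.
The conduction current is I(t) = (V₀/R) e^(−t/τ), and the displacement current between the plates equals it.
t/τ = 2.119; I_d = (5.08/2.09×10^4) · e^(−2.119) = (2.431×10^-4)(0.1202) = 2.92×10^-5 A.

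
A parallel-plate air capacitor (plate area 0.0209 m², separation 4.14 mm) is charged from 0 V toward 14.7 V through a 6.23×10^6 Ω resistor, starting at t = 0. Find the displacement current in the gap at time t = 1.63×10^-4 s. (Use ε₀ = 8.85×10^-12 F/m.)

C = ε₀A/d = (8.85×10^-12)(0.0209)/(4.14×10^-3) = 4.468×10^-11 F, so τ = RC = 2.784×10^-4 s.
The conduction current is I(t) = (V₀/R) e^(−t/τ), and the displacement current between the plates equals it.
t/τ = 0.5855; I_d = (14.7/6.23×10^6) · e^(−0.5855) = (2.360×10^-6)(0.5568) = 1.31×10^-6 A.

1.31×10^-6 A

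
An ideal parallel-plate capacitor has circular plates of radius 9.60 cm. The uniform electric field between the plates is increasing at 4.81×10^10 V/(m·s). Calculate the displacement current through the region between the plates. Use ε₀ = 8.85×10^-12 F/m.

I_d = ε₀ A (dE/dt) = (8.85×10^-12)(0.02895 m²)(4.81×10^10) = 0.0123 A.

0.0123 A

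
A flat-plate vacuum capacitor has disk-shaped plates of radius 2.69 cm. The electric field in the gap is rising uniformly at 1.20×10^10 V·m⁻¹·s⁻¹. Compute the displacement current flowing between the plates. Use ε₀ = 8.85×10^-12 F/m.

I_d = ε₀ A (dE/dt) = (8.85×10^-12)(2.273×10^-3 m²)(1.20×10^10) = 2.41×10^-4 A.

2.41×10^-4 A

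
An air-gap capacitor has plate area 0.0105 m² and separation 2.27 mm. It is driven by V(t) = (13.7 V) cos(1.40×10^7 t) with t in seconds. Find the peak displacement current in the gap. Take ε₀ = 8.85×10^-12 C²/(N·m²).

(dE/dt)_max = V₀ω/d = 8.449×10^10 V/(m·s); ω = 1.40×10^7 rad/s.
I_d,max = ε₀ A (dE/dt)_max = (8.85×10^-12)(0.0105)(8.449×10^10) = 7.85×10^-3 A.

7.85×10^-3 A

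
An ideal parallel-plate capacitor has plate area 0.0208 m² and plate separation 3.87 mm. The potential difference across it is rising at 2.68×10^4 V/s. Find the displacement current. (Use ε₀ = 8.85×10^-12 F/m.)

The displacement current equals the charging current C dV/dt. With C = ε₀A/d = (8.85×10^-12)(0.0208)/(3.87×10^-3) = 4.757×10^-11 F, I_d = (4.757×10^-11)(2.68×10^4) = 1.27×10^-6 A.

1.27×10^-6 A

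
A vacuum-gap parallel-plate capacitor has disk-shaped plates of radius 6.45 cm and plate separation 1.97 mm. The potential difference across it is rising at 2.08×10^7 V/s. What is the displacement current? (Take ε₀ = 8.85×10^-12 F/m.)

1.22×10^-3 A

The displacement current equals the charging current C dV/dt. With C = ε₀A/d = (8.85×10^-12)(0.01307)/(1.97×10^-3) = 5.872×10^-11 F, I_d = (5.872×10^-11)(2.08×10^7) = 1.22×10^-3 A.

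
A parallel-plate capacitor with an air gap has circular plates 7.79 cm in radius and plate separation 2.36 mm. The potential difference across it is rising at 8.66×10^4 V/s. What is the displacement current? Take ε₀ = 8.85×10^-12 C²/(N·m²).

The displacement current equals the charging current C dV/dt. With C = ε₀A/d = (8.85×10^-12)(0.01906)/(2.36×10^-3) = 7.148×10^-11 F, I_d = (7.148×10^-11)(8.66×10^4) = 6.19×10^-6 A.

6.19×10^-6 A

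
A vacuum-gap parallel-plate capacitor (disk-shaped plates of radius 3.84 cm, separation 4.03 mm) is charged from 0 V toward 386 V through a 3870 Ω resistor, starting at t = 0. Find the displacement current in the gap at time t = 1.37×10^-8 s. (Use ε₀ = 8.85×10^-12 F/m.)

0.0704 A

With C = ε₀A/d = (8.85×10^-12)(4.632×10^-3)/(4.03×10^-3) = 1.017×10^-11 F, the time constant is τ = RC = 3.936×10^-8 s, so t/τ = 0.3481 and e^(−t/τ) = 0.7060.
I_d = I_cond = (V₀/R) e^(−t/τ) = (0.09974)(0.7060) = 0.0704 A.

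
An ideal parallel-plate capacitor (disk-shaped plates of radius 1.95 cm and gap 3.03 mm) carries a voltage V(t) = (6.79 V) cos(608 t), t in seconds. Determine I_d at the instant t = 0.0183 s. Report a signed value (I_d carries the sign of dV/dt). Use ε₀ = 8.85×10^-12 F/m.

dV/dt = (6.79)(608)·−sin(11.1264) = 4093 V/s.
I_d = C dV/dt with C = ε₀A/d = (8.85×10^-12)(1.195×10^-3)/(3.03×10^-3) = 3.490×10^-12 F, so I_d = (3.490×10^-12)(4093) = 1.43×10^-8 A.

1.43×10^-8 A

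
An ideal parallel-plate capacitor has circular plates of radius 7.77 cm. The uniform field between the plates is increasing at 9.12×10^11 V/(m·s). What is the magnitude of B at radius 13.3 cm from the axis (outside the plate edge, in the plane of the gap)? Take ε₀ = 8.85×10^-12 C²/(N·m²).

2.30×10^-7 T

I_d = ε₀ dΦ_E/dt = ε₀ πR² (dE/dt) = (8.85×10^-12)(0.01897)(9.12×10^11) = 0.1531 A through the full plate area.
Outside the plates the loop encloses all of I_d, so B·2πr = μ₀ I_d and B = 2.30×10^-7 T.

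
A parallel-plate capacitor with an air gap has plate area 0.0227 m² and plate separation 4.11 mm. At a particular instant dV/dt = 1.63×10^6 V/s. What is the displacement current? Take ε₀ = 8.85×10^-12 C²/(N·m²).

The field between the plates is E = V/d, so dE/dt = (1.63×10^6)/(4.11×10^-3 m) = 3.966×10^8 V/(m·s).
I_d = ε₀ A (dE/dt) = (8.85×10^-12)(0.0227)(3.966×10^8) = 7.97×10^-5 A.

7.97×10^-5 A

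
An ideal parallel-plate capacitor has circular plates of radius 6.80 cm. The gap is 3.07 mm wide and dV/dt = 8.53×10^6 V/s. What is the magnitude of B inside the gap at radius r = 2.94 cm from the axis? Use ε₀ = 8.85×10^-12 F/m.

dE/dt = (dV/dt)/d = 2.779×10^9 V/(m·s); I_d = ε₀(πR²)(dE/dt) = (8.85×10^-12)(0.01453)(2.779×10^9) = 3.574×10^-4 A.
∮B·dl = μ₀ I_d,enc with I_d,enc = I_d r²/R² = 6.681×10^-5 A; so B = μ₀ I_d,enc/(2πr) = 4.54×10^-10 T.

4.54×10^-10 T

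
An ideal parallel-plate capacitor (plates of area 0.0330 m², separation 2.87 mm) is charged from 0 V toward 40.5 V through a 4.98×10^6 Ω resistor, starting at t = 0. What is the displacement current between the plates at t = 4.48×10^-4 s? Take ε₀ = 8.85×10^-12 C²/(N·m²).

3.36×10^-6 A

C = ε₀A/d = (8.85×10^-12)(0.0330)/(2.87×10^-3) = 1.018×10^-10 F, so τ = RC = 5.070×10^-4 s.
The conduction current is I(t) = (V₀/R) e^(−t/τ), and the displacement current between the plates equals it.
t/τ = 0.8836; I_d = (40.5/4.98×10^6) · e^(−0.8836) = (8.133×10^-6)(0.4133) = 3.36×10^-6 A.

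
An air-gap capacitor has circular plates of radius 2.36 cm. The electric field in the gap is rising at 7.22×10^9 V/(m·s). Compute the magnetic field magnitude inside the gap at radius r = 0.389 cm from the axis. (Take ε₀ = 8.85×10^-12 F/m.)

I_d = ε₀ dΦ_E/dt = ε₀ πR² (dE/dt) = (8.85×10^-12)(1.750×10^-3)(7.22×10^9) = 1.118×10^-4 A through the full plate area.
An Ampèrian loop of radius r encloses a fraction (r/R)² of I_d. Then B·2πr = μ₀ I_d (r/R)², giving B = μ₀ I_d r/(2πR²) = 1.56×10^-10 T.

1.56×10^-10 T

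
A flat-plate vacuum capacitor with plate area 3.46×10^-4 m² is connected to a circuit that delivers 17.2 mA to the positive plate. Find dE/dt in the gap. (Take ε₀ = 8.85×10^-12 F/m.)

5.62×10^12 V/(m·s)

Charge continuity gives I_d = I = 0.0172 A between the plates.
Inverting I_d = ε₀ A dE/dt gives dE/dt = 0.0172 / (8.85×10^-12 · 3.46×10^-4) = 5.62×10^12 V/(m·s).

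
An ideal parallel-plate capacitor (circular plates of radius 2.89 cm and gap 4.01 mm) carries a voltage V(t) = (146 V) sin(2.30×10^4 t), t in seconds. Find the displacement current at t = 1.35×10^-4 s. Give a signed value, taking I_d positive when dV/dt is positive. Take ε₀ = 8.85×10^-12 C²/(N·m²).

C = ε₀A/d = (8.85×10^-12)(2.624×10^-3)/(4.01×10^-3) = 5.791×10^-12 F. dV/dt = V₀ω·cos(ωt); at ωt = 3.105 rad this factor is -0.9993.
I_d = C dV/dt = (5.791×10^-12)(146)(2.30×10^4)(-0.9993) = -1.94×10^-5 A.

-1.94×10^-5 A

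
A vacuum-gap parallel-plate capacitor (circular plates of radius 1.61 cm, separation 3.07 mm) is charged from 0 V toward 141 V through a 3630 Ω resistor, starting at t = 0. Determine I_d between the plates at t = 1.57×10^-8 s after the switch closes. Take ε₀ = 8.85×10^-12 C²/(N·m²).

C = ε₀A/d = (8.85×10^-12)(8.143×10^-4)/(3.07×10^-3) = 2.347×10^-12 F and τ = RC = 8.520×10^-9 s. I_d in the gap equals the RC charging current.
I_d(t) = (V₀/R) e^(−t/τ) = 0.03884 · e^(−1.843) = 6.15×10^-3 A.

6.15×10^-3 A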